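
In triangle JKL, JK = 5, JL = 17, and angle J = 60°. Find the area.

Area = (1/2) * JK * JL * sin(J)
Area = (1/2) * 5 * 17 * sin(60°)
Area = (1/2) * 5 * 17 * sqrt(3)/2
Area = 85*sqrt(3)/4

85*sqrt(3)/4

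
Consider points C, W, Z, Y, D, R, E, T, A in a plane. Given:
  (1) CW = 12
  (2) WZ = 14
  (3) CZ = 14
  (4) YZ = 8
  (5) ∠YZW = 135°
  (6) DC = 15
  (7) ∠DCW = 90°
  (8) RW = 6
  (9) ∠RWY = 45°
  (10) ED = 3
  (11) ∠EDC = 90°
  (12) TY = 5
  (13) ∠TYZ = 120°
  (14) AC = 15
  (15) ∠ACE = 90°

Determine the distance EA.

Step 1: By the law of cosines on triangle EDC: EC² = 3² + 15² − 2·3·15·cos(90°) = 234, so EC = 3·√26.
Step 2: By the law of cosines on triangle ECA: EA² = (3·√26)² + 15² − 2·3·√26·15·cos(90°) = 459, so EA = 3·√51.

Therefore, the length of EA = 3·√51.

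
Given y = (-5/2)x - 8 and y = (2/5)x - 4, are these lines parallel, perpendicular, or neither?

Slope of line 1: m1 = -5/2
Slope of line 2: m2 = 2/5
Two lines are perpendicular when the product of their slopes is -1 (negative reciprocals).
m1 * m2 = (-5/2) * (2/5) = -1, confirming perpendicularity.

Perpendicular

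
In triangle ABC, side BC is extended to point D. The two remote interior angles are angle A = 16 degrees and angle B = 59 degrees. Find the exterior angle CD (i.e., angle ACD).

By the exterior angle theorem, an exterior angle of a triangle equals the sum of the two remote interior angles.
Exterior angle = angle A + angle B
Exterior angle = 16 + 59 = 75 degrees

75 degrees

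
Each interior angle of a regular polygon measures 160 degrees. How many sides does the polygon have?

The exterior angle is the supplement of the interior angle: 180 - 160 = 20 degrees.
Since the exterior angles of any convex polygon sum to 360 degrees, the number of sides is 360 / 20 = 18.

18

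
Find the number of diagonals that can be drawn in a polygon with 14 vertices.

Total line segments between 14 vertices = C(14,2) = 91.
Subtract the 14 sides: 91 - 14 = 77 diagonals.

77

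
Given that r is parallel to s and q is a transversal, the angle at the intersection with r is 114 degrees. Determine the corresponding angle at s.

Corresponding angles formed by parallel lines and a transversal are equal.
The given angle is 114 degrees.
The corresponding angle = 114 degrees.

114 degrees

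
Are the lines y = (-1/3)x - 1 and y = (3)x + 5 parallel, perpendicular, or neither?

Slope of line 1: m1 = -1/3
Slope of line 2: m2 = 3
m1 * m2 = -1, so perpendicular.

Perpendicular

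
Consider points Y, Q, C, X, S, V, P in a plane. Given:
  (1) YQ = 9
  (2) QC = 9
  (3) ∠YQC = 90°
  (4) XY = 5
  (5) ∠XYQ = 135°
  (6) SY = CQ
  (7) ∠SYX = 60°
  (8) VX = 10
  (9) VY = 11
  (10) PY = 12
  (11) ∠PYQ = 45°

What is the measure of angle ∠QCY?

Step 1: By the law of cosines on triangle CQY: CY² = 9² + 9² − 2·9·9·cos(90°) = 162, so CY = 9·√2.
Step 2: By the inverse law of cosines on triangle QCY: cos(∠QCY) = (9² + (9·√2)² − 9²) / (2·9·9·√2) = 162/229.1 = 0.7071, so ∠QCY = 45°.

Therefore, the measure of angle ∠QCY = 45°.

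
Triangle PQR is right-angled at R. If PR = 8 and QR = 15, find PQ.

By the Pythagorean theorem: PQ^2 = PR^2 + QR^2
PQ^2 = 8^2 + 15^2 = 64 + 225 = 289
PQ = sqrt(289) = 17

17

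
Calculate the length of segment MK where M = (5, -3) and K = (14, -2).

d = sqrt((14 - 5)^2 + (-2 - -3)^2)
d = sqrt(9^2 + 1^2)
d = sqrt(81 + 1)
d = sqrt(82)

sqrt(82)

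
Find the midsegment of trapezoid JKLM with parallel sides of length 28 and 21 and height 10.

The midsegment of a trapezoid = (base1 + base2) / 2
midsegment = (28 + 21) / 2
midsegment = 49 / 2
midsegment = 49/2

49/2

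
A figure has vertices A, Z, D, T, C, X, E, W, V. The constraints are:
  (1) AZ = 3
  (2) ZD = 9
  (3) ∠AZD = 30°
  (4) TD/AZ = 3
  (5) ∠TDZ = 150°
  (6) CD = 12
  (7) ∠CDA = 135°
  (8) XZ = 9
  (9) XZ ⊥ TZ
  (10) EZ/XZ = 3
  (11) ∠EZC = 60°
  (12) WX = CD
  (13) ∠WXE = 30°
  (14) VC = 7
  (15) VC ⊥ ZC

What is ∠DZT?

From the given relations: TD = 3·AZ = 3·3 = 9.
Step 1: By the law of cosines on triangle ZDT: ZT² = 9² + 9² − 2·9·9·cos(150°) = 302.3, so ZT ≈ 17.39.
Step 2: By the inverse law of cosines on triangle DZT: cos(∠DZT) = (9² + 17.39² − 9²) / (2·9·17.39) = 302.3/312.96 = 0.9659, so ∠DZT = 15°.

Therefore, the measure of angle ∠DZT = 15°.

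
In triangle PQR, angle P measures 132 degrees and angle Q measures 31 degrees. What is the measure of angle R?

By the triangle angle sum property, the three interior angles of any triangle add up to 180°.
We know angle P = 132° and angle Q = 31°, so their sum is 163°.
Therefore angle R = 180° - 163° = 17°.

17 degrees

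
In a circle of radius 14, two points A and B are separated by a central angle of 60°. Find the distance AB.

Drop a perpendicular from the center to the chord, bisecting both the chord and the central angle.
Each half-chord = r sin(θ/2) = 14 sin(30°).
The full chord = 2 × 14 × sin(30°) = 14.

14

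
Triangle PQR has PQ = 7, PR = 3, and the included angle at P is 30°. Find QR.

By the law of cosines: QR^2 = PQ^2 + PR^2 - 2*PQ*PR*cos(P)
QR^2 = 7^2 + 3^2 - 2*7*3*cos(30°)
QR^2 = 49 + 9 - 42*(sqrt(3)/2)
QR^2 = 58 - 21*sqrt(3)
QR = sqrt(58 - 21*sqrt(3))

sqrt(58 - 21*sqrt(3))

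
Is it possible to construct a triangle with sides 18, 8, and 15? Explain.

Sort the sides: 8, 15, 18.
It suffices to check that the sum of the two smallest exceeds the largest:
8 + 15 = 23 > 18. ✓
Yes, a valid triangle can be formed.

Yes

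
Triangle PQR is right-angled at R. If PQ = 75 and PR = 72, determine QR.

By the Pythagorean theorem: QR^2 = PQ^2 - PR^2
QR^2 = 75^2 - 72^2 = 5625 - 5184 = 441
QR = sqrt(441) = 21

21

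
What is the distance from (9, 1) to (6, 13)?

d = sqrt((-3)^2 + (12)^2) = sqrt(153) = 3*sqrt(17)

3*sqrt(17)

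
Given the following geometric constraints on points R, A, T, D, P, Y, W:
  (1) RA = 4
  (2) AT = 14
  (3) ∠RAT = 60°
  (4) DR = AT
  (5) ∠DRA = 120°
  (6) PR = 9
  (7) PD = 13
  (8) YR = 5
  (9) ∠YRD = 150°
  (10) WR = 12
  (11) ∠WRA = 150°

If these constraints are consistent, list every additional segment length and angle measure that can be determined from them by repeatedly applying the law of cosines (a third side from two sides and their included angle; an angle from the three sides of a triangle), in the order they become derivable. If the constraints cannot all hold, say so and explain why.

The constraints are consistent. Derivable facts, in order:
After 1 step:
- AD = 2·√67
- AW ≈ 15.59
- DY ≈ 18.5
- RT = 2·√39
- ∠DPR = 76.66°
- ∠DRP = 64.62°
- ∠PDR = 38.72°
After 2 steps:
- ∠ADR = 12.22°
- ∠ART = 103.9°
- ∠ATR = 16.1°
- ∠AWR = 7.37°
- ∠DAR = 47.78°
- ∠DYR = 22.23°
- ∠RAW = 22.63°
- ∠RDY = 7.77°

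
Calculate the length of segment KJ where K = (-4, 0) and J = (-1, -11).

d = sqrt((3)^2 + (-11)^2) = sqrt(130)

sqrt(130)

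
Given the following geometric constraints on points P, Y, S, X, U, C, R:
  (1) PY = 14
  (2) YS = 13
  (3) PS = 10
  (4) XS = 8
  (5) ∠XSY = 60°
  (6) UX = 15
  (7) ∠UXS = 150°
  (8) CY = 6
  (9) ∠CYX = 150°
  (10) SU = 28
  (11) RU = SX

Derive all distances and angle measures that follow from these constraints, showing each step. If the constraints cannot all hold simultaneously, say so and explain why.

These constraints are not satisfiable: by the triangle inequality in triangle XSU, (4) XS = 8 and (6) UX = 15 force SU ≤ 8 + 15 = 23, but (10) says SU = 28. No planar figure meets all of them, so nothing further can be derived.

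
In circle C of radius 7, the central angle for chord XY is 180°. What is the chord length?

Chord = 2(7) sin(90°) = 14

14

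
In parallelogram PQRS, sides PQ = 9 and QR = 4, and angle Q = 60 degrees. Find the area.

The area of a parallelogram equals the product of two adjacent sides times the sine of the included angle.
This is because the height equals 4 * sin(60°) = 2*sqrt(3).
Area = 9 * 2*sqrt(3) = 18*sqrt(3)

18*sqrt(3)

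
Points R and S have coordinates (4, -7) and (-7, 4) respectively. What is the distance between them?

The horizontal distance is |-7 - 4| = 11 and the vertical distance is |4 - -7| = 11.
By the Pythagorean theorem, d = sqrt(11^2 + 11^2) = sqrt(242) = 11*sqrt(2).

11*sqrt(2)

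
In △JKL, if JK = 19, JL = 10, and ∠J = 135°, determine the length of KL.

When two sides and the included angle are known, the law of cosines gives the third side.
c^2 = a^2 + b^2 - 2ab cos(C) generalizes the Pythagorean theorem to non-right triangles.
Here: KL^2 = 361 + 100 - 380*(-sqrt(2)/2) = 190*sqrt(2) + 461
KL = sqrt(190*sqrt(2) + 461)

sqrt(190*sqrt(2) + 461)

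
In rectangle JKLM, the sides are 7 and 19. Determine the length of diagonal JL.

d = sqrt(7^2 + 19^2) = sqrt(410)

sqrt(410)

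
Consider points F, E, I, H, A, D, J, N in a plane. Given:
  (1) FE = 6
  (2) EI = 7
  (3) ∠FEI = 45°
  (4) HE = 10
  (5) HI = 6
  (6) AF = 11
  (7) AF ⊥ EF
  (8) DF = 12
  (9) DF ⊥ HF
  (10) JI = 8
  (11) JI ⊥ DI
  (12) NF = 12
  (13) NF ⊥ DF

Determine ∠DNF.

Step 1: By the law of cosines on triangle NFD: ND² = 12² + 12² − 2·12·12·cos(90°) = 288, so ND = 12·√2.
Step 2: By the inverse law of cosines on triangle DNF: cos(∠DNF) = ((12·√2)² + 12² − 12²) / (2·12·√2·12) = 288/407.29 = 0.7071, so ∠DNF = 45°.

Therefore, the measure of angle ∠DNF = 45°.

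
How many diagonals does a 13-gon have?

Each of the 13 vertices connects to 10 non-adjacent vertices via diagonals.
Total connections = 13 × 10 = 130, but each diagonal is counted twice.
Number of diagonals = 130 / 2 = 65.

65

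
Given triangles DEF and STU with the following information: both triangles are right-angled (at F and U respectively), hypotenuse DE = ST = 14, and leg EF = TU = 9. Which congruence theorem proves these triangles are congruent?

The given information provides:
both triangles are right-angled (at F and U respectively), hypotenuse DE = ST = 14, and leg EF = TU = 9
This matches the HL congruence theorem.
The hypotenuse and one leg of two right triangles are equal (Hypotenuse-Leg).

HL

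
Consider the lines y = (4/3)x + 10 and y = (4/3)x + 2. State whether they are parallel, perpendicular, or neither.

Slope of line 1: m1 = 4/3
Slope of line 2: m2 = 4/3
Two lines are parallel if and only if they have equal slopes (or both are vertical).
Here m1 = m2 = 4/3, confirming the lines are parallel.

Parallel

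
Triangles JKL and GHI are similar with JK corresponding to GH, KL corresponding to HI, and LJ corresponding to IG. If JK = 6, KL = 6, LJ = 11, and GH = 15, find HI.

Similar triangles have proportional sides. Setting up the proportion:
GH / JK = HI / KL
15 / 6 = HI / 6
HI = 6 * 15 / 6 = 15.

15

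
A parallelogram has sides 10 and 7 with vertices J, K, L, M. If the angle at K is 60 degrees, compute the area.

Area = a * b * sin(theta)
Area = 10 * 7 * sin(60 degrees)
Area = 70 * sqrt(3)/2
Area = 35*sqrt(3)

35*sqrt(3)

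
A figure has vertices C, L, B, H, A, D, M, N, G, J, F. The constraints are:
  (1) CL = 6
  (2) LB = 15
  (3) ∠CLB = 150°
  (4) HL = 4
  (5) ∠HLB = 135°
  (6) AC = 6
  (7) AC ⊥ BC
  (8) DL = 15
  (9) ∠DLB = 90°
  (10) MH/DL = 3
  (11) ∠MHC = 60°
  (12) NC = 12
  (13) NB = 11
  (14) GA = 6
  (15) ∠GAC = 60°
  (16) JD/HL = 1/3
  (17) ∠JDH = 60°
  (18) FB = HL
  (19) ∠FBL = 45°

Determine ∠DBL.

Step 1: By the law of cosines on triangle BLD: BD² = 15² + 15² − 2·15·15·cos(90°) = 450, so BD = 15·√2.
Step 2: By the inverse law of cosines on triangle DBL: cos(∠DBL) = ((15·√2)² + 15² − 15²) / (2·15·√2·15) = 450/636.4 = 0.7071, so ∠DBL = 45°.

Therefore, the measure of angle ∠DBL = 45°.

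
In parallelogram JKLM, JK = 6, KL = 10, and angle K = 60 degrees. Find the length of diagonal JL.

Using the law of cosines:
d^2 = 6^2 + 10^2 - 2(6)(10)cos(60 degrees)
d^2 = 36 + 100 - 120*1/2
d^2 = 76
d = 2*sqrt(19)

2*sqrt(19)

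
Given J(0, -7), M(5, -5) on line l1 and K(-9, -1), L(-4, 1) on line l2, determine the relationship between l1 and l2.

Slope of line 1: m1 = (-5 - -7)/(5 - 0) = 2/5 = 2/5
Slope of line 2: m2 = (1 - -1)/(-4 - -9) = 2/5 = 2/5
Since m1 = m2 = 2/5, the lines are parallel.

Parallel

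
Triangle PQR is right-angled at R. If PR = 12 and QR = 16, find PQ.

In a right triangle, the square of the hypotenuse equals the sum of the squares of the two legs.
The legs are 12 and 16, so the hypotenuse = sqrt(144 + 256) = sqrt(400) = 20.

20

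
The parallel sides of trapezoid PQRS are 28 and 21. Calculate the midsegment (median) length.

midsegment = (28 + 21) / 2 = 49 / 2 = 49/2

49/2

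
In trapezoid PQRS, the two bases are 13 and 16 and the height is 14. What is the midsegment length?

midsegment = (13 + 16) / 2 = 29 / 2 = 29/2

29/2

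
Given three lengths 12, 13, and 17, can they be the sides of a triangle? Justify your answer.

Sort the sides: 12, 13, 17.
It suffices to check that the sum of the two smallest exceeds the largest:
12 + 13 = 25 > 17. ✓
Yes, a valid triangle can be formed.

Yes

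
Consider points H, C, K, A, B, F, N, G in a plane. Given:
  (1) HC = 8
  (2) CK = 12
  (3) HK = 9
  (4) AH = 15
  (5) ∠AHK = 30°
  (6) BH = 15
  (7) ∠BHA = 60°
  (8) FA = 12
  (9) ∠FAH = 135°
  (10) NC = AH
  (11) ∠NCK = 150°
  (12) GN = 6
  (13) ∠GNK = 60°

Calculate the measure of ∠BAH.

Step 1: By the law of cosines on triangle AHB: AB² = 15² + 15² − 2·15·15·cos(60°) = 225, so AB = 15.
Step 2: By the inverse law of cosines on triangle BAH: cos(∠BAH) = (15² + 15² − 15²) / (2·15·15) = 225/450 = 0.5, so ∠BAH = 60°.

Therefore, the measure of angle ∠BAH = 60°.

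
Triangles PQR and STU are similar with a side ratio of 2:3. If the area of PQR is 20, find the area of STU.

Area ratio = (2/3)^2 = 4/9. Area of STU = 20 * 9/4 = 45.

45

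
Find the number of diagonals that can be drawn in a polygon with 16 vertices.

The number of diagonals in an n-gon is n(n - 3)/2.
For n = 16: 16(16 - 3)/2 = 16 × 13 / 2 = 104.

104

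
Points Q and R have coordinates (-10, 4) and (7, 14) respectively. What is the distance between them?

d = sqrt((7 - -10)^2 + (14 - 4)^2)
d = sqrt(17^2 + 10^2)
d = sqrt(289 + 100)
d = sqrt(389)

sqrt(389)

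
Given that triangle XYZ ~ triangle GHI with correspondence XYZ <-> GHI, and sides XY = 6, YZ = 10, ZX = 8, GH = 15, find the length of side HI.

k = 15/6 = 5/2. HI = 5/2 * 10 = 25.

25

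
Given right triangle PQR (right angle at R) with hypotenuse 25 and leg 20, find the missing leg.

By the Pythagorean theorem: QR^2 = PQ^2 - PR^2
QR^2 = 25^2 - 20^2 = 625 - 400 = 225
QR = sqrt(225) = 15

15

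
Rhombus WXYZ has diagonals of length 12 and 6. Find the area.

Area of a rhombus = (d1 * d2) / 2
Area = (12 * 6) / 2
Area = 72 / 2
Area = 36

36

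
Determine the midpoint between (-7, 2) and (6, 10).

The midpoint is the average of the coordinates:
x: (-7 + 6)/2 = -1/2
y: (2 + 10)/2 = 6
Midpoint = (-1/2, 6)

(-1/2, 6)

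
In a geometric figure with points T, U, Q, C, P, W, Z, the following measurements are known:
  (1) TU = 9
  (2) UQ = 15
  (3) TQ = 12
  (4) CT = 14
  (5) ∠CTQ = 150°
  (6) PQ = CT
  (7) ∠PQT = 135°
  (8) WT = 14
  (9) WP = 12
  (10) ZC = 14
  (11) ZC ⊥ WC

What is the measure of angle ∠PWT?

From the given relations: PQ = CT = 14.
Step 1: By the law of cosines on triangle PQT: PT² = 14² + 12² − 2·14·12·cos(135°) = 577.59, so PT ≈ 24.03.
Step 2: By the inverse law of cosines on triangle PWT: cos(∠PWT) = (12² + 14² − 24.03²) / (2·12·14) = -237.59/336 = -0.7071, so ∠PWT = 135°.

Therefore, the measure of angle ∠PWT = 135°.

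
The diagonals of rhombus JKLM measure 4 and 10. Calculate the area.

Area of a rhombus = (d1 * d2) / 2
Area = (4 * 10) / 2
Area = 40 / 2
Area = 20

20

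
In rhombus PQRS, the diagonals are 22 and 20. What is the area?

Area = (22 * 20) / 2 = 440 / 2 = 220

220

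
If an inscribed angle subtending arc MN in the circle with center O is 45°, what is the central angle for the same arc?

Central angle = 2 × 45° = 90° (inscribed angle theorem).

90°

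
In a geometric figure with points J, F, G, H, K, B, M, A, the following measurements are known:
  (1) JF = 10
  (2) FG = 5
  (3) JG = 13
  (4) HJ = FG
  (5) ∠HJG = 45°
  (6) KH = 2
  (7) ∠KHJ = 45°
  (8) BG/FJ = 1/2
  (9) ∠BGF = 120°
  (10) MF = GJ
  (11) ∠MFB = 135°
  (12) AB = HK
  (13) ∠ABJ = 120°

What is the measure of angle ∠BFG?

From the given relations: BG = 1/2·FJ = 1/2·10 = 5.
Step 1: By the law of cosines on triangle FGB: FB² = 5² + 5² − 2·5·5·cos(120°) = 75, so FB = 5·√3.
Step 2: By the inverse law of cosines on triangle BFG: cos(∠BFG) = ((5·√3)² + 5² − 5²) / (2·5·√3·5) = 75/86.6 = 0.866, so ∠BFG = 30°.

Therefore, the measure of angle ∠BFG = 30°.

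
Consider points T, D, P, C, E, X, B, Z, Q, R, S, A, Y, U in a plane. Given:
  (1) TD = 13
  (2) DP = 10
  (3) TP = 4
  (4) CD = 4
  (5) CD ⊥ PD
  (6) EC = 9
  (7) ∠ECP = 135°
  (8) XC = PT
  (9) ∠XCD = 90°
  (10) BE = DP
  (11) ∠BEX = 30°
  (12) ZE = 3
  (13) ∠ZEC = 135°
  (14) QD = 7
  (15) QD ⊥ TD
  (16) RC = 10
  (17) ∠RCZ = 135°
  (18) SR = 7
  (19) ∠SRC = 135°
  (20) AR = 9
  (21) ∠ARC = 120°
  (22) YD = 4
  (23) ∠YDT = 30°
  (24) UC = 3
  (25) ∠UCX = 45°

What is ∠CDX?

From the given relations: XC = PT = 4.
Step 1: By the law of cosines on triangle DCX: DX² = 4² + 4² − 2·4·4·cos(90°) = 32, so DX = 4·√2.
Step 2: By the inverse law of cosines on triangle CDX: cos(∠CDX) = (4² + (4·√2)² − 4²) / (2·4·4·√2) = 32/45.25 = 0.7071, so ∠CDX = 45°.

Therefore, the measure of angle ∠CDX = 45°.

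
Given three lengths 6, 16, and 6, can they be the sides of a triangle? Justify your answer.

Check the triangle inequality: 6 + 6 = 12 ≤ 16.
Since the sum of two sides does not exceed the third, no triangle can be formed.

No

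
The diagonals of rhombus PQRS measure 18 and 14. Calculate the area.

Area of a rhombus = (d1 * d2) / 2
Area = (18 * 14) / 2
Area = 252 / 2
Area = 126

126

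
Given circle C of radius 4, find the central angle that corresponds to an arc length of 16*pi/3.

The full circumference is 2πr = 8*pi.
The arc is 16*pi/3 / 8*pi = 2/3 of the full circle.
So the central angle = 2/3 × 360° = 240°.

240°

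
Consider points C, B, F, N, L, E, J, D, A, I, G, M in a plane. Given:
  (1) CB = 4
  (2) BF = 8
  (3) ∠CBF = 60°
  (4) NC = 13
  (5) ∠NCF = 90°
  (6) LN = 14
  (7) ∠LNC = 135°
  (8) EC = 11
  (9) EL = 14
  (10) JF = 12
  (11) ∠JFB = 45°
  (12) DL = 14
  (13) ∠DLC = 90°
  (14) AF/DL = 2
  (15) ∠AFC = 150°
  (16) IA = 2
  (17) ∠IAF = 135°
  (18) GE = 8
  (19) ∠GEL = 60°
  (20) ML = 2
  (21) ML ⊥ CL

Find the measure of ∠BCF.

Step 1: By the law of cosines on triangle CBF: CF² = 4² + 8² − 2·4·8·cos(60°) = 48, so CF = 4·√3.
Step 2: By the inverse law of cosines on triangle BCF: cos(∠BCF) = (4² + (4·√3)² − 8²) / (2·4·4·√3) = 0/55.43 = 0, so ∠BCF = 90°.

Therefore, the measure of angle ∠BCF = 90°.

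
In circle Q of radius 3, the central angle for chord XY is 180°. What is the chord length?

Drop a perpendicular from the center to the chord, bisecting both the chord and the central angle.
Each half-chord = r sin(θ/2) = 3 sin(90°).
The full chord = 2 × 3 × sin(90°) = 6.

6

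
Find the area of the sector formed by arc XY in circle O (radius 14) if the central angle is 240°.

Sector area = πr² × θ/360
= π × 14² × 2/3
= π × 196 × 2/3
= 392*pi/3

392*pi/3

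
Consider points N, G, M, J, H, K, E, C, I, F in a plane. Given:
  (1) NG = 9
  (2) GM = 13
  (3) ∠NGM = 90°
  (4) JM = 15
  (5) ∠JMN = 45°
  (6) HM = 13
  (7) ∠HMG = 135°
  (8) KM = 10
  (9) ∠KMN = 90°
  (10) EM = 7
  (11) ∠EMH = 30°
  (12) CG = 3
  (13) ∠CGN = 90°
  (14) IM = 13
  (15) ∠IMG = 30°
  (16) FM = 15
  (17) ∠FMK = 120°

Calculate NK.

Step 1: By the law of cosines on triangle NGM: NM² = 9² + 13² − 2·9·13·cos(90°) = 250, so NM = 5·√10.
Step 2: By the law of cosines on triangle NMK: NK² = (5·√10)² + 10² − 2·5·√10·10·cos(90°) = 350, so NK = 5·√14.

Therefore, the length of NK = 5·√14.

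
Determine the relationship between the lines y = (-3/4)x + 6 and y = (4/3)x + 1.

Slope of line 1: m1 = -3/4
Slope of line 2: m2 = 4/3
Two lines are perpendicular when the product of their slopes is -1 (negative reciprocals).
m1 * m2 = (-3/4) * (4/3) = -1, confirming perpendicularity.

Perpendicular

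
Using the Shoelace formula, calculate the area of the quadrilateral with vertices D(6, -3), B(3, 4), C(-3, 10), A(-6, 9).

Shoelace: sum of cross terms = 72, Area = (1/2)|72| = 36

36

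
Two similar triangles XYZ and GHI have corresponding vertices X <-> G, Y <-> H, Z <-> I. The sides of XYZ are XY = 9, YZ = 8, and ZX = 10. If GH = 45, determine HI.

Since the triangles are similar, the ratio of corresponding sides is constant.
Scale factor k = GH / XY = 45 / 9 = 5
HI = k * YZ = 5 * 8 = 40

40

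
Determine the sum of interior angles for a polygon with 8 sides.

The sum of interior angles of an n-sided polygon is (n - 2) * 180.
For n = 8: (8 - 2) * 180 = 6 * 180 = 1080 degrees.

1080 degrees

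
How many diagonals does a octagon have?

Each of the 8 vertices connects to 5 non-adjacent vertices via diagonals.
Total connections = 8 × 5 = 40, but each diagonal is counted twice.
Number of diagonals = 40 / 2 = 20.

20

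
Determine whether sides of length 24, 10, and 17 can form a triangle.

Check all three triangle inequalities:
24 + 10 = 34 > 17 ✓
24 + 17 = 41 > 10 ✓
10 + 17 = 27 > 24 ✓
All conditions hold, so these sides form a valid triangle.

Yes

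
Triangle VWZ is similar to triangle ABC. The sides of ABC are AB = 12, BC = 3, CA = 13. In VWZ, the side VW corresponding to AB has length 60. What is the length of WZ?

Since the triangles are similar, the ratio of corresponding sides is constant.
Scale factor k = VW / AB = 60 / 12 = 5
WZ = k * BC = 5 * 3 = 15

15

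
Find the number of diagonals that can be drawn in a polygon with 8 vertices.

Total line segments between 8 vertices = C(8,2) = 28.
Subtract the 8 sides: 28 - 8 = 20 diagonals.

20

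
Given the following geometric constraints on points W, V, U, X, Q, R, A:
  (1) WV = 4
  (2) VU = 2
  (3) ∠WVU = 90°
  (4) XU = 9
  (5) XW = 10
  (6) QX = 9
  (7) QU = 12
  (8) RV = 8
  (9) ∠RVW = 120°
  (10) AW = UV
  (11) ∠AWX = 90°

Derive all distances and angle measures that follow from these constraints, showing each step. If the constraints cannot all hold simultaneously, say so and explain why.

The constraints are consistent.

From the given relations:
  AW = UV = 2

Step 1: From WV = 4, VU = 2, and ∠WVU = 90°, by the law of cosines:
  WU² = WV² + VU² - 2·WV·VU·cos(90°) = 16 + 4 - 0 = 20
  WU = 2·√5

Step 2: From WV = 4, VR = 8, and ∠WVR = 120°, by the law of cosines:
  WR² = WV² + VR² - 2·WV·VR·cos(120°) = 16 + 64 + 32 = 112
  WR = 4·√7

Step 3: From XW = 10, WA = 2, and ∠XWA = 90°, by the law of cosines:
  XA² = XW² + WA² - 2·XW·WA·cos(90°) = 100 + 4 - 0 = 104
  XA = 2·√26

Step 4: From UQ = 12, UX = 9, QX = 9, by the inverse law of cosines:
  cos(∠QUX) = (UQ² + UX² - QX²) / (2·UQ·UX)
  ∠QUX = 48.19°

Step 5: From XQ = 9, XU = 9, QU = 12, by the inverse law of cosines:
  cos(∠QXU) = (XQ² + XU² - QU²) / (2·XQ·XU)
  ∠QXU = 83.62°

Step 6: From QU = 12, QX = 9, UX = 9, by the inverse law of cosines:
  cos(∠UQX) = (QU² + QX² - UX²) / (2·QU·QX)
  ∠UQX = 48.19°

Step 7: From WR = 4·√7, WV = 4, RV = 8, by the inverse law of cosines:
  cos(∠RWV) = (WR² + WV² - RV²) / (2·WR·WV)
  ∠RWV = 40.89°

Step 8: From WU = 2·√5, WV = 4, UV = 2, by the inverse law of cosines:
  cos(∠UWV) = (WU² + WV² - UV²) / (2·WU·WV)
  ∠UWV = 26.57°

Step 9: From WU = 2·√5, WX = 10, UX = 9, by the inverse law of cosines:
  cos(∠UWX) = (WU² + WX² - UX²) / (2·WU·WX)
  ∠UWX = 64.15°

Step 10: From UV = 2, UW = 2·√5, VW = 4, by the inverse law of cosines:
  cos(∠VUW) = (UV² + UW² - VW²) / (2·UV·UW)
  ∠VUW = 63.43°

Step 11: From UW = 2·√5, UX = 9, WX = 10, by the inverse law of cosines:
  cos(∠WUX) = (UW² + UX² - WX²) / (2·UW·UX)
  ∠WUX = 89.29°

Step 12: From XA = 2·√26, XW = 10, AW = 2, by the inverse law of cosines:
  cos(∠AXW) = (XA² + XW² - AW²) / (2·XA·XW)
  ∠AXW = 11.31°

Step 13: From XU = 9, XW = 10, UW = 2·√5, by the inverse law of cosines:
  cos(∠UXW) = (XU² + XW² - UW²) / (2·XU·XW)
  ∠UXW = 26.56°

Step 14: From RV = 8, RW = 4·√7, VW = 4, by the inverse law of cosines:
  cos(∠VRW) = (RV² + RW² - VW²) / (2·RV·RW)
  ∠VRW = 19.11°

Step 15: From AW = 2, AX = 2·√26, WX = 10, by the inverse law of cosines:
  cos(∠WAX) = (AW² + AX² - WX²) / (2·AW·AX)
  ∠WAX = 78.69°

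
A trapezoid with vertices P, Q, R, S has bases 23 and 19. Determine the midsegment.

midsegment = (23 + 19) / 2 = 42 / 2 = 21

21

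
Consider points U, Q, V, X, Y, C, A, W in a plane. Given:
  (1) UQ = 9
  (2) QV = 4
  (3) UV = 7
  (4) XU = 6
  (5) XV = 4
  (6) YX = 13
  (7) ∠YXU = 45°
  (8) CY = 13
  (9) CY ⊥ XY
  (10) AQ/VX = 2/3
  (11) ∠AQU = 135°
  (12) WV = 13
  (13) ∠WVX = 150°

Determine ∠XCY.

Step 1: By the law of cosines on triangle CYX: CX² = 13² + 13² − 2·13·13·cos(90°) = 338, so CX = 13·√2.
Step 2: By the inverse law of cosines on triangle XCY: cos(∠XCY) = ((13·√2)² + 13² − 13²) / (2·13·√2·13) = 338/478 = 0.7071, so ∠XCY = 45°.

Therefore, the measure of angle ∠XCY = 45°.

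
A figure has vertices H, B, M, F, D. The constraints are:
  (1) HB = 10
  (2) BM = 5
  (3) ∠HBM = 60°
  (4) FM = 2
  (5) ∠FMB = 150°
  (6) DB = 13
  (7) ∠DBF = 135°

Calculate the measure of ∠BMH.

Step 1: By the law of cosines on triangle MBH: MH² = 5² + 10² − 2·5·10·cos(60°) = 75, so MH = 5·√3.
Step 2: By the inverse law of cosines on triangle BMH: cos(∠BMH) = (5² + (5·√3)² − 10²) / (2·5·5·√3) = 0/86.6 = 0, so ∠BMH = 90°.

Therefore, the measure of angle ∠BMH = 90°.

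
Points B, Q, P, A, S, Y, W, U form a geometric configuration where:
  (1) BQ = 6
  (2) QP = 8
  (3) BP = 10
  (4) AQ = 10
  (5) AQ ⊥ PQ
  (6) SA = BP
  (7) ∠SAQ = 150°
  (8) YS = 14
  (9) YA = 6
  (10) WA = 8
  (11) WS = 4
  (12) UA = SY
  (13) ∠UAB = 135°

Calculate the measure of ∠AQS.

From the given relations: SA = BP = 10.
Step 1: By the law of cosines on triangle QAS: QS² = 10² + 10² − 2·10·10·cos(150°) = 373.21, so QS ≈ 19.32.
Step 2: By the inverse law of cosines on triangle AQS: cos(∠AQS) = (10² + 19.32² − 10²) / (2·10·19.32) = 373.21/386.37 = 0.9659, so ∠AQS = 15°.

Therefore, the measure of angle ∠AQS = 15°.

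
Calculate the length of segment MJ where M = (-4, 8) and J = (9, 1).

The horizontal distance is |9 - -4| = 13 and the vertical distance is |1 - 8| = 7.
By the Pythagorean theorem, d = sqrt(13^2 + 7^2) = sqrt(218).

sqrt(218)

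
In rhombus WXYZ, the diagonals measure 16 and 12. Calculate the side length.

Half-diagonals are 8 and 6. side = sqrt(8^2 + 6^2) = sqrt(100) = 10

10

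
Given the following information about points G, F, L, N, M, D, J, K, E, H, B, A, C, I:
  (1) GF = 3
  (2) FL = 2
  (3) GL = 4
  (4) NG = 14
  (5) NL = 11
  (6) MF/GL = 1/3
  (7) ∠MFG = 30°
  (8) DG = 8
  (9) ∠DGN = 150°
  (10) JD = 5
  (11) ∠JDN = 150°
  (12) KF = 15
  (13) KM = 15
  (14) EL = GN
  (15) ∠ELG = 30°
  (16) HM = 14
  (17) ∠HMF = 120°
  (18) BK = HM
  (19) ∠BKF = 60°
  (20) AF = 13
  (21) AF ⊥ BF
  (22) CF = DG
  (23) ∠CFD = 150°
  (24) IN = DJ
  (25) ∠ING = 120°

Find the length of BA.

From the given relations: BK = HM = 14.
Step 1: By the law of cosines on triangle BKF: BF² = 14² + 15² − 2·14·15·cos(60°) = 211, so BF ≈ 14.53.
Step 2: By the law of cosines on triangle BFA: BA² = 14.53² + 13² − 2·14.53·13·cos(90°) = 380, so BA = 2·√95.

Therefore, the length of BA = 2·√95.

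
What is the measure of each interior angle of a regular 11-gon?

Each interior angle of a regular n-gon is (n - 2) * 180 / n.
For n = 11: (11 - 2) * 180 / 11 = 1620/11 = 1620/11 degrees.

1620/11 degrees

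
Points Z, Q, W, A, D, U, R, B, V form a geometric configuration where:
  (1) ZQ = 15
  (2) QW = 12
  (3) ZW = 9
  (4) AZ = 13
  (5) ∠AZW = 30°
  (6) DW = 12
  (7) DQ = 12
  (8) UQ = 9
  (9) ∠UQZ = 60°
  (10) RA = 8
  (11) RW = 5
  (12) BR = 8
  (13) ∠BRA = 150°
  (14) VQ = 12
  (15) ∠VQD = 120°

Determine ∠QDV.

Step 1: By the law of cosines on triangle DQV: DV² = 12² + 12² − 2·12·12·cos(120°) = 432, so DV = 12·√3.
Step 2: By the inverse law of cosines on triangle QDV: cos(∠QDV) = (12² + (12·√3)² − 12²) / (2·12·12·√3) = 432/498.83 = 0.866, so ∠QDV = 30°.

Therefore, the measure of angle ∠QDV = 30°.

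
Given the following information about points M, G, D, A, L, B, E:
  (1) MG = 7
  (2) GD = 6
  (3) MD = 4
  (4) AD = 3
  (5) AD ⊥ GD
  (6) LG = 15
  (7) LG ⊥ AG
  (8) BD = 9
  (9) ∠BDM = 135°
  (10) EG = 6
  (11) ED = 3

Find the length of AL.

Step 1: By the law of cosines on triangle GDA: GA² = 6² + 3² − 2·6·3·cos(90°) = 45, so GA = 3·√5.
Step 2: By the law of cosines on triangle AGL: AL² = (3·√5)² + 15² − 2·3·√5·15·cos(90°) = 270, so AL = 3·√30.

Therefore, the length of AL = 3·√30.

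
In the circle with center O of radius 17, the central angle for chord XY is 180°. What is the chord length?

Drop a perpendicular from the center to the chord, bisecting both the chord and the central angle.
Each half-chord = r sin(θ/2) = 17 sin(90°).
The full chord = 2 × 17 × sin(90°) = 34.

34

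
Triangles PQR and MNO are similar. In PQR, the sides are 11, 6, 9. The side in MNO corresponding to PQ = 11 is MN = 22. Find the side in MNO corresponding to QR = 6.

Since the triangles are similar, the ratio of corresponding sides is constant.
Scale factor k = MN / PQ = 22 / 11 = 2
NO = k * QR = 2 * 6 = 12

12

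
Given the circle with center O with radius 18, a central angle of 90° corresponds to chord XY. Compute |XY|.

Drop a perpendicular from the center to the chord, bisecting both the chord and the central angle.
Each half-chord = r sin(θ/2) = 18 sin(45°).
The full chord = 2 × 18 × sin(45°) = 18*sqrt(2).

18*sqrt(2)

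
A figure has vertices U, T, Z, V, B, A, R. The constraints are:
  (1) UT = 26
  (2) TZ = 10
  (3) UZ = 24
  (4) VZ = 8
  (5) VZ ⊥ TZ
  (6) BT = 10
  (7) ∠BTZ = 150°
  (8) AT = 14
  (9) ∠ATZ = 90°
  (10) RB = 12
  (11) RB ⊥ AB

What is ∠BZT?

Step 1: By the law of cosines on triangle ZTB: ZB² = 10² + 10² − 2·10·10·cos(150°) = 373.21, so ZB ≈ 19.32.
Step 2: By the inverse law of cosines on triangle BZT: cos(∠BZT) = (19.32² + 10² − 10²) / (2·19.32·10) = 373.21/386.37 = 0.9659, so ∠BZT = 15°.

Therefore, the measure of angle ∠BZT = 15°.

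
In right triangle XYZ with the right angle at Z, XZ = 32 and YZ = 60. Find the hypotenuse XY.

XY = sqrt(32^2 + 60^2) = sqrt(4624) = 68

68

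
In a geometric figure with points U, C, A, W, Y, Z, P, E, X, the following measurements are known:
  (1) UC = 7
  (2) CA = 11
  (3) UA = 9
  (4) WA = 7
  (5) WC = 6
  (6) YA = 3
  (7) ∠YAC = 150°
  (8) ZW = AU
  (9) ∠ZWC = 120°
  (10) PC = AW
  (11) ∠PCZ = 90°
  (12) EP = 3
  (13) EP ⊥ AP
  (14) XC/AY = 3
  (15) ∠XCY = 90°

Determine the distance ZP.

From the given relations: ZW = AU = 9; PC = AW = 7.
Step 1: By the law of cosines on triangle ZWC: ZC² = 9² + 6² − 2·9·6·cos(120°) = 171, so ZC = 3·√19.
Step 2: By the law of cosines on triangle ZCP: ZP² = (3·√19)² + 7² − 2·3·√19·7·cos(90°) = 220, so ZP = 2·√55.

Therefore, the length of ZP = 2·√55.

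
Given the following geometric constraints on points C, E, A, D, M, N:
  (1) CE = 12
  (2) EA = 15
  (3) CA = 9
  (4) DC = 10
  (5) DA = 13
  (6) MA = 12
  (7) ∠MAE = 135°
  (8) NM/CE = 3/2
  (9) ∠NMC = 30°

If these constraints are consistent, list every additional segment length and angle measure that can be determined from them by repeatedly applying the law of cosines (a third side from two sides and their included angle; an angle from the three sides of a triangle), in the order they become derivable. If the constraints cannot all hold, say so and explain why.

The constraints are consistent. Derivable facts, in order:
After 1 step:
- EM ≈ 24.97
- ∠ACD = 86.18°
- ∠ACE = 90°
- ∠ADC = 43.69°
- ∠AEC = 36.87°
- ∠CAD = 50.13°
- ∠CAE = 53.13°
After 2 steps:
- ∠AEM = 19.86°
- ∠AME = 25.14°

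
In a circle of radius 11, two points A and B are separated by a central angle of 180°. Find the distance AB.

Chord length = 2r sin(θ/2)
= 2 × 11 × sin(180°/2)
= 2 × 11 × sin(90°)
= 22

22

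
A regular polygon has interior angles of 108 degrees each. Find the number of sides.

Each interior angle of a regular n-gon is (n - 2) * 180 / n.
Setting this equal to 108:
(n - 2) * 180 / n = 108
Each exterior angle = 180 - 108 = 72 degrees.
Since exterior angles sum to 360: n = 360 / 72 = 5.

5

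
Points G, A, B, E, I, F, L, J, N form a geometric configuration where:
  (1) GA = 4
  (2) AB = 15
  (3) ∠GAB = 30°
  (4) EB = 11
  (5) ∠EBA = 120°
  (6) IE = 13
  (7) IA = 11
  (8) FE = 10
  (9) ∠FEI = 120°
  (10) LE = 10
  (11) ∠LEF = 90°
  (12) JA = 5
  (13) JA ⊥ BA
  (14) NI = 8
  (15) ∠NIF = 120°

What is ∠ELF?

Step 1: By the law of cosines on triangle LEF: LF² = 10² + 10² − 2·10·10·cos(90°) = 200, so LF = 10·√2.
Step 2: By the inverse law of cosines on triangle ELF: cos(∠ELF) = (10² + (10·√2)² − 10²) / (2·10·10·√2) = 200/282.84 = 0.7071, so ∠ELF = 45°.

Therefore, the measure of angle ∠ELF = 45°.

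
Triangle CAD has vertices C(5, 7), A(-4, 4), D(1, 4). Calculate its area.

The Shoelace formula computes the area from vertex coordinates by summing cross products.
For vertices (5,7), (-4,4), (1,4):
Signed sum = 5*4 - -4*7 + -4*4 - 1*4 + 1*7 - 5*4
= 48 + -20 + -13 = 15
Area = (1/2)|15| = 15/2.

15/2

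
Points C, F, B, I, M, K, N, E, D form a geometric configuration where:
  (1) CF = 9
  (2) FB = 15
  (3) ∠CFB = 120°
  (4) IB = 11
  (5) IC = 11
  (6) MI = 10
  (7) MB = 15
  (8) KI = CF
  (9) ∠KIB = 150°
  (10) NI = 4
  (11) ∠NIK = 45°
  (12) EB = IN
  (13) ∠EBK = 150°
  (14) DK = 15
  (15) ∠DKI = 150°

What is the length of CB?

Step 1: By the law of cosines on triangle CFB: CB² = 9² + 15² − 2·9·15·cos(120°) = 441, so CB = 21.

Therefore, the length of CB = 21.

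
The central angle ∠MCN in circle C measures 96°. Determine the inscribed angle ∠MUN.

Inscribed angle = 96° / 2 = 48° (inscribed angle theorem).

48°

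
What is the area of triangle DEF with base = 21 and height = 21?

Area = (1/2)(21)(21) = 441/2

441/2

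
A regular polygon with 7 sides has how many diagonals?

Each of the 7 vertices connects to 4 non-adjacent vertices via diagonals.
Total connections = 7 × 4 = 28, but each diagonal is counted twice.
Number of diagonals = 28 / 2 = 14.

14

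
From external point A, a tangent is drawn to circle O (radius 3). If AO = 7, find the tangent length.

The tangent, radius, and line from the external point to the center form a right triangle.
The right angle is where the tangent meets the radius.
By the Pythagorean theorem: tangent² + 3² = 7²
tangent² = 49 - 9 = 40
tangent = 2*sqrt(10)

2*sqrt(10)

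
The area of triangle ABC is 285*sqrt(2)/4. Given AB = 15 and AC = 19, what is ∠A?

Area = (1/2) * a * b * sin(C)
sin(C) = 2 * Area / (a * b)
sin(C) = 2 * 285*sqrt(2)/4 / (15 * 19)
sin(C) = sqrt(2)/2
C = arcsin(sqrt(2)/2) = 45°
Since sin(180° - C) = sin(C), the obtuse angle 135° gives the same area, so C = 45° or C = 135°.

45° or 135°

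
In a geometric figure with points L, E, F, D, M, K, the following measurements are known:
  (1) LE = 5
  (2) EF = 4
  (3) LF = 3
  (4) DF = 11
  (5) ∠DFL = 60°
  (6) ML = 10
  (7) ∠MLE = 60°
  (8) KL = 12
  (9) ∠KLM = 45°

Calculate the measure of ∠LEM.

Step 1: By the law of cosines on triangle ELM: EM² = 5² + 10² − 2·5·10·cos(60°) = 75, so EM = 5·√3.
Step 2: By the inverse law of cosines on triangle LEM: cos(∠LEM) = (5² + (5·√3)² − 10²) / (2·5·5·√3) = 0/86.6 = 0, so ∠LEM = 90°.

Therefore, the measure of angle ∠LEM = 90°.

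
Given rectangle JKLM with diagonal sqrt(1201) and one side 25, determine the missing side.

b = sqrt(d^2 - a^2) = sqrt(1201 - 625) = sqrt(576) = 24

24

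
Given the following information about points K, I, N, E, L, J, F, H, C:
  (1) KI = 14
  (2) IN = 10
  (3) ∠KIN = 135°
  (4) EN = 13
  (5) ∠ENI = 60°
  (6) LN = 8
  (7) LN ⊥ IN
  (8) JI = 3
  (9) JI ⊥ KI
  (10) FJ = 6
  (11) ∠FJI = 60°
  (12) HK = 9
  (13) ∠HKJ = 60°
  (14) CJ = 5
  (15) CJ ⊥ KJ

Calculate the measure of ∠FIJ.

Step 1: By the law of cosines on triangle IJF: IF² = 3² + 6² − 2·3·6·cos(60°) = 27, so IF = 3·√3.
Step 2: By the inverse law of cosines on triangle FIJ: cos(∠FIJ) = ((3·√3)² + 3² − 6²) / (2·3·√3·3) = 0/31.18 = 0, so ∠FIJ = 90°.

Therefore, the measure of angle ∠FIJ = 90°.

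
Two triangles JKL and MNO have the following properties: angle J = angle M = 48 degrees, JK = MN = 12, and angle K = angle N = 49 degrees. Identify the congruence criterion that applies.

Consider the given information: angle J = angle M = 48 degrees, JK = MN = 12, and angle K = angle N = 49 degrees
This is not SAS or AAS: SAS requires two sides and the included angle between them. AAS requires two angles and a non-included side.
The correct criterion is ASA. Two pairs of corresponding angles and the included side are equal (Angle-Side-Angle).

ASA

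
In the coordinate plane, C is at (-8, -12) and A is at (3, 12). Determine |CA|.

d = sqrt((3 - -8)^2 + (12 - -12)^2)
d = sqrt(11^2 + 24^2)
d = sqrt(121 + 576)
d = sqrt(697)

sqrt(697)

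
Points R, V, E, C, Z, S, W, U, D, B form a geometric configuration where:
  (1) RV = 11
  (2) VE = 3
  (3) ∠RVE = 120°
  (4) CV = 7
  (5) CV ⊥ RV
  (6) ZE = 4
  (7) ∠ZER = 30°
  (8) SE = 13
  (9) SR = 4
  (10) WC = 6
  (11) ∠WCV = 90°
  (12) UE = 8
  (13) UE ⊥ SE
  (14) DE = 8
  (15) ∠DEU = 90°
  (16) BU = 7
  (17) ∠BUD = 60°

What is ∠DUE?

Step 1: By the law of cosines on triangle UED: UD² = 8² + 8² − 2·8·8·cos(90°) = 128, so UD = 8·√2.
Step 2: By the inverse law of cosines on triangle DUE: cos(∠DUE) = ((8·√2)² + 8² − 8²) / (2·8·√2·8) = 128/181.02 = 0.7071, so ∠DUE = 45°.

Therefore, the measure of angle ∠DUE = 45°.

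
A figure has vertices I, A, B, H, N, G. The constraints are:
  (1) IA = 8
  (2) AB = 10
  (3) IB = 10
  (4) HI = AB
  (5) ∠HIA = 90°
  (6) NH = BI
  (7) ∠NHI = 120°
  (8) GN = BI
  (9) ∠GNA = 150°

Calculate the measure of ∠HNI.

From the given relations: NH = BI = 10; HI = AB = 10.
Step 1: By the law of cosines on triangle NHI: NI² = 10² + 10² − 2·10·10·cos(120°) = 300, so NI = 10·√3.
Step 2: By the inverse law of cosines on triangle HNI: cos(∠HNI) = (10² + (10·√3)² − 10²) / (2·10·10·√3) = 300/346.41 = 0.866, so ∠HNI = 30°.

Therefore, the measure of angle ∠HNI = 30°.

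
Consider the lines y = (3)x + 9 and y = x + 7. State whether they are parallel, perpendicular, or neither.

Slope of line 1: m1 = 3
Slope of line 2: m2 = 1
m1 != m2 and m1*m2 = 3 != -1. Neither.

Neither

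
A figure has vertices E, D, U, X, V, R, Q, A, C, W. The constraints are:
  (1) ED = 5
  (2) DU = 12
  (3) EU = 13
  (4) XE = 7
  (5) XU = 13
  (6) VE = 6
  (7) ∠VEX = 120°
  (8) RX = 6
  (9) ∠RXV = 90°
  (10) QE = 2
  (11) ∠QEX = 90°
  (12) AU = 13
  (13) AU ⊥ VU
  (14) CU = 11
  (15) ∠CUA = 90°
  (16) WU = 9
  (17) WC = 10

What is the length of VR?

Step 1: By the law of cosines on triangle XEV: XV² = 7² + 6² − 2·7·6·cos(120°) = 127, so XV = √127.
Step 2: By the law of cosines on triangle VXR: VR² = √127² + 6² − 2·√127·6·cos(90°) = 163, so VR = √163.

Therefore, the length of VR = √163.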